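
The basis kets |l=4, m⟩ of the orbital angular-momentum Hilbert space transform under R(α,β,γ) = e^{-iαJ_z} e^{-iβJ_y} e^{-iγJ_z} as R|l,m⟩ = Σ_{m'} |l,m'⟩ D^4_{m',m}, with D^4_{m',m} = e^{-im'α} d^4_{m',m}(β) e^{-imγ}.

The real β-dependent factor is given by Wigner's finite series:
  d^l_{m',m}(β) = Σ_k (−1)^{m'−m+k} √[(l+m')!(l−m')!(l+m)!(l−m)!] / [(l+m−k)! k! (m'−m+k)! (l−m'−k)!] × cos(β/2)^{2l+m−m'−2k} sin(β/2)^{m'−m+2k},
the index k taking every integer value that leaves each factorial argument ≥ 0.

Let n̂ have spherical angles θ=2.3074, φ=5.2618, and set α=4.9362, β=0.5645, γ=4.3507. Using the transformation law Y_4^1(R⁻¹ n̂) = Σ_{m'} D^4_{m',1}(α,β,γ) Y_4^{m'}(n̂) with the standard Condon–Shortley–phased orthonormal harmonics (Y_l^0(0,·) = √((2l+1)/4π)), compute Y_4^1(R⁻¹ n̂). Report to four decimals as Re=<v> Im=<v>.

Need the full column D^4_{m',1} for m'=−4..4 at α=4.9362, β=0.5645, γ=4.3507.
cos(β/2)=0.960431, sin(β/2)=0.278517
d^4_{-4,1}: single k=5 term ⇒ +0.011111;  D = -0.010568+0.003430i
d^4_{-3,1}: k∈[4..5] ⇒ +0.067732 -0.003418 = +0.064314;  D = -0.032938-0.055240i
d^4_{-2,1}: k∈[3..5] ⇒ +0.249691 -0.031497 +0.000530 = +0.218724;  D = +0.158315-0.150919i
d^4_{-1,1}: k∈[2..5] ⇒ +0.608838 -0.153601 +0.006459 -0.000036 = +0.461659;  D = +0.384763+0.255120i
d^4_{0,1}: k∈[1..4] ⇒ +0.938925 -0.473755 +0.039841 -0.000558 = +0.504452;  D = -0.178503+0.471814i
d^4_{1,1}: k∈[0..3] ⇒ +0.723986 -0.913258 +0.153601 -0.004306 = -0.039976;  D = +0.039597+0.005494i
d^4_{2,1}: k∈[0..2] ⇒ -0.890743 +0.374537 -0.020998 = -0.537204;  D = +0.046107+0.535222i
d^4_{3,1}: k∈[0..1] ⇒ +0.483250 -0.067732 = +0.415519;  D = +0.395745-0.126656i
d^4_{4,1}: single k=0 term ⇒ -0.132124;  D = -0.067198-0.113759i
Y_4^{m'}(θ=2.3074,φ=5.2618) and Σ D·Y over m':
  (-0.0106+0.0034i)·(-0.0782-0.1079i)  (-0.0329-0.0552i)·(+0.3407-0.0264i)  (+0.1583-0.1509i)·(-0.1802+0.3530i)  (+0.3848+0.2551i)·(-0.0195-0.0319i)  (-0.1785+0.4718i)·(-0.3608+0.0000i)  (+0.0396+0.0055i)·(+0.0195-0.0319i)  (+0.0461+0.5352i)·(-0.1802-0.3530i)  (+0.3957-0.1267i)·(-0.3407-0.0264i)  (-0.0672-0.1138i)·(-0.0782+0.1079i)
Y_4^1(R⁻¹ n̂) = +0.139173-0.201027i

Re=0.1392 Im=-0.2010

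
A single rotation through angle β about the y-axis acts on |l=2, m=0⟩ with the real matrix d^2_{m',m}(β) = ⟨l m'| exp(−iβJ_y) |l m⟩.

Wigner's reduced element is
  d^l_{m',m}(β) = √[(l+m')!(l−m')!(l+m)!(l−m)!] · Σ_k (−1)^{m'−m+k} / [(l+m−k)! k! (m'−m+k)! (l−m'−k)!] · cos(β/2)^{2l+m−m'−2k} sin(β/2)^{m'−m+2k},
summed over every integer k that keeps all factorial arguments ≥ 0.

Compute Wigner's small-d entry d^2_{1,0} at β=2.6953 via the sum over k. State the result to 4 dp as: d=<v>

d=0.4769

d^2_{1,0}(β=2.6953) via Wigner's sum:
Half-angle: c=0.221299, s=0.975206. N=√(6·1·2·2)=4.898979
k: max(0,(0)−(1))=0 … min(2+(0),2−(1))=1
  k=0: (−1)^1·4.8990/(2)·0.2213^3·0.9752^1 = -0.025889
  k=1: (−1)^2·4.8990/(2)·0.2213^1·0.9752^3 = +0.502741
d^2_{1,0}(2.6953) = -0.025889 +0.502741 = +0.476852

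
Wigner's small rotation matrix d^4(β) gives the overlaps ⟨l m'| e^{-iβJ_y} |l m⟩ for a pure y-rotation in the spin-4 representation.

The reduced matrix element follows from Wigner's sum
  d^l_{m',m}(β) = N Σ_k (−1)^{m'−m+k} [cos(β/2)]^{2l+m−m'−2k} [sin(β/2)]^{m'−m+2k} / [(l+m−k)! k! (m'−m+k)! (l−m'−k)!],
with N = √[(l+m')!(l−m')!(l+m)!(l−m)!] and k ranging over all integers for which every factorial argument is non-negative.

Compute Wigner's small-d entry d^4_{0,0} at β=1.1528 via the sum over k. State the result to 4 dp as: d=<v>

d=-0.1241

d^4_{0,0}(β=1.1528) via Wigner's sum:
c=cos(1.1528/2)=0.838430, s=sin(1.1528/2)=0.545009; N=√[24·24·24·24]=576.000000
Admissible k: 0..4 (factorial args all ≥0)
  k=0: (−1)^0·576.0000/(576)·0.8384^8·0.5450^0 = +0.244194
  k=1: (−1)^1·576.0000/(36)·0.8384^6·0.5450^2 = -1.650930
  k=2: (−1)^2·576.0000/(16)·0.8384^4·0.5450^4 = +1.569586
  k=3: (−1)^3·576.0000/(36)·0.8384^2·0.5450^6 = -0.294765
  k=4: (−1)^4·576.0000/(576)·0.8384^0·0.5450^8 = +0.007784
d^4_{0,0}(1.1528) = +0.244194 -1.650930 +1.569586 -0.294765 +0.007784 = -0.124131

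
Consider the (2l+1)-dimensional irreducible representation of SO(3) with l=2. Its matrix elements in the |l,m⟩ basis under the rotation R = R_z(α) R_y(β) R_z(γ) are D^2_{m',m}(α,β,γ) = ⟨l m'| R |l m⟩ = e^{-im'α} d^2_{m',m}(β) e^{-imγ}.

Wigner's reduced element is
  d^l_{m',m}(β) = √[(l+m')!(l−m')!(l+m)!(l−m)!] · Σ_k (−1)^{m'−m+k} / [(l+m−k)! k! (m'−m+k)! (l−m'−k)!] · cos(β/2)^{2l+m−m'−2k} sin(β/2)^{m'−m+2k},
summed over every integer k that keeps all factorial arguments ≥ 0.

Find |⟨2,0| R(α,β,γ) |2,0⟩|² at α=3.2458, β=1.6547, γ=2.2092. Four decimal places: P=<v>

P=0.2396

D^2_{0,0}(3.2458,1.6547,2.2092) = e^{-i·0·3.2458}·d^2_{0,0}(1.6547)·e^{-i·0·2.2092}. Compute d first:
c=cos(1.6547/2)=0.676829, s=sin(1.6547/2)=0.736140; N=√[2·2·2·2]=4.000000
k∈{0,1,2} keeps every argument non-negative
  k=0: (−1)^0·4.0000/(4)·0.6768^4·0.7361^0 = +0.209853
  k=1: (−1)^1·4.0000/(1)·0.6768^2·0.7361^2 = -0.992977
  k=2: (−1)^2·4.0000/(4)·0.6768^0·0.7361^4 = +0.293658
d^2_{0,0}(1.6547) = +0.209853 -0.992977 +0.293658 = -0.489465
|D^2_{0,0}|² = |d^2_{0,0}(β)|² = (-0.489465)² = 0.239576 (the z-rotation phases have unit modulus)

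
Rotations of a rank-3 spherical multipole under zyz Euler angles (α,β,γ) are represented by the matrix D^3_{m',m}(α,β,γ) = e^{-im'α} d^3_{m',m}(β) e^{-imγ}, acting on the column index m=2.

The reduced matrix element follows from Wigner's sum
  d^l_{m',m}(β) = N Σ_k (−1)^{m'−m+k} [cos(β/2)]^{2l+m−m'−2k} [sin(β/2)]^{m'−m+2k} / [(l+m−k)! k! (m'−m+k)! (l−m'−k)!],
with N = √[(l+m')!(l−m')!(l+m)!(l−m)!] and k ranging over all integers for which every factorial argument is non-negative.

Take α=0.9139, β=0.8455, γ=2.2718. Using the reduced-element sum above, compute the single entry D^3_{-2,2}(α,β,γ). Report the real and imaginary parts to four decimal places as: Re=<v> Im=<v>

Re=-0.1030 Im=-0.0467

First d^3_{-2,2}(β=0.8455), then the phase factors e^{-i(-2)α} and e^{-i(2)γ}:
With c≡cos(β/2)=0.911964 and s≡sin(β/2)=0.410270, N=[1·120·120·1]^{1/2}=120.000000
k: max(0,(2)−(-2))=4 … min(3+(2),3−(-2))=5
  k=4: (−1)^0·120.0000/(24)·0.9120^2·0.4103^4 = +0.117816
  k=5: (−1)^1·120.0000/(120)·0.9120^0·0.4103^6 = -0.004769
d^3_{-2,2}(0.8455) = +0.117816 -0.004769 = +0.113047
Attach z-rotation phases: D = e^{-i(-2)(0.9139)}·(+0.113047)·e^{-i(2)(2.2718)} = -0.102953-0.046693i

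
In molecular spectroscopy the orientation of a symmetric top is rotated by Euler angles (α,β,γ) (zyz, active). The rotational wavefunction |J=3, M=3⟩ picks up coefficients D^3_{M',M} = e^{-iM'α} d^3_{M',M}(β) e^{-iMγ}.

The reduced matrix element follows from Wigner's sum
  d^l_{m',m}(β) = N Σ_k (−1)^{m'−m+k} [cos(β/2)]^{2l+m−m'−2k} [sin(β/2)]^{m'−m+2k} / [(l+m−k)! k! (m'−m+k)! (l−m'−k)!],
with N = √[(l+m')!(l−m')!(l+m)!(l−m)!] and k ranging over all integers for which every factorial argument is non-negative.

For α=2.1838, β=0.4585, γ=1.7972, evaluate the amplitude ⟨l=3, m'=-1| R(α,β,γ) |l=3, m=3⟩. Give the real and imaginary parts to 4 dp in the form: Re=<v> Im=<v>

D^3_{-1,3}(2.1838,0.4585,1.7972) = e^{-i·-1·2.1838}·d^3_{-1,3}(0.4585)·e^{-i·3·1.7972}. Compute d first:
With c≡cos(β/2)=0.973837 and s≡sin(β/2)=0.227247, N=[2·24·720·1]^{1/2}=185.903201
k∈{4} keeps every argument non-negative
  k=4: (−1)^0·185.9032/(48)·0.9738^2·0.2272^4 = +0.009795
d^3_{-1,3}(0.4585) = +0.009795
D = (-0.575327+0.817924i)·(+0.009795)·(+0.628179+0.778069i) = -0.009774+0.000648i

Re=-0.0098 Im=0.0006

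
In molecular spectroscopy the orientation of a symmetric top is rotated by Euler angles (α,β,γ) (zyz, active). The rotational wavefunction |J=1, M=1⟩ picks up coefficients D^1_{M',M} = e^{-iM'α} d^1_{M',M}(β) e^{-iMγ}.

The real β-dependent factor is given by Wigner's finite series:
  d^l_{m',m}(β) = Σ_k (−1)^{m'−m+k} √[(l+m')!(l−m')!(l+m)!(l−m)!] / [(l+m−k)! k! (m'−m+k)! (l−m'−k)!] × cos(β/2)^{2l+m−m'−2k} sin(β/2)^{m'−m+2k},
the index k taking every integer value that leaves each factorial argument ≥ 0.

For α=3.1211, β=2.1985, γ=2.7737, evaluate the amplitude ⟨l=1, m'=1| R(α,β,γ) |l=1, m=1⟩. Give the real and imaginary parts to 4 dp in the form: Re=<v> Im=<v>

First d^1_{1,1}(β=2.1985), then the phase factors e^{-i(1)α} and e^{-i(1)γ}:
Half-angle: c=0.454264, s=0.890867. N=√(2·1·2·1)=2.000000
The bounds max(0,m−m')=0 and min(l+m,l−m')=0 give 1 term
  k=0: (−1)^0·2.0000/(2)·0.4543^2·0.8909^0 = +0.206356
d^1_{1,1}(2.1985) = +0.206356
Phases: e^{-i·(1)·3.1211}=-0.999790-0.020491i, e^{-i·(1)·2.7737}=-0.933087-0.359650i ⇒ D=+0.190987+0.078146i

Re=0.1910 Im=0.0781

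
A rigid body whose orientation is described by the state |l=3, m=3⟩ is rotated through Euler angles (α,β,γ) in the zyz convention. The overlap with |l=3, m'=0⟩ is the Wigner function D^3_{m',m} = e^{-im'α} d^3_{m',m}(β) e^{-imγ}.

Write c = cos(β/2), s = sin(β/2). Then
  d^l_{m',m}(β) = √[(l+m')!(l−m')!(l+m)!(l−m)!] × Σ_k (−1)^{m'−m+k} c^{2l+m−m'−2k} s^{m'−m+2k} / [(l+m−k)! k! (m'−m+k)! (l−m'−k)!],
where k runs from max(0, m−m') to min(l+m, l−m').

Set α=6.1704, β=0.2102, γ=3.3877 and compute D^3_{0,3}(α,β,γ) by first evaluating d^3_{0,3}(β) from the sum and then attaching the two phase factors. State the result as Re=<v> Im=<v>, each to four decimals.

Re=-0.0038 Im=0.0034

Split into d^3_{0,3}(β=0.2102) × two z-phases.
c=cos(0.2102/2)=0.994482, s=sin(0.2102/2)=0.104907; N=√[6·6·720·1]=160.996894
The bounds max(0,m−m')=3 and min(l+m,l−m')=3 give 1 term
  k=3: (−1)^0·160.9969/(36)·0.9945^3·0.1049^3 = +0.005078
d^3_{0,3}(0.2102) = +0.005078
D = (+1.000000+0.000000i)·(+0.005078)·(-0.739599+0.673048i) = -0.003756+0.003418i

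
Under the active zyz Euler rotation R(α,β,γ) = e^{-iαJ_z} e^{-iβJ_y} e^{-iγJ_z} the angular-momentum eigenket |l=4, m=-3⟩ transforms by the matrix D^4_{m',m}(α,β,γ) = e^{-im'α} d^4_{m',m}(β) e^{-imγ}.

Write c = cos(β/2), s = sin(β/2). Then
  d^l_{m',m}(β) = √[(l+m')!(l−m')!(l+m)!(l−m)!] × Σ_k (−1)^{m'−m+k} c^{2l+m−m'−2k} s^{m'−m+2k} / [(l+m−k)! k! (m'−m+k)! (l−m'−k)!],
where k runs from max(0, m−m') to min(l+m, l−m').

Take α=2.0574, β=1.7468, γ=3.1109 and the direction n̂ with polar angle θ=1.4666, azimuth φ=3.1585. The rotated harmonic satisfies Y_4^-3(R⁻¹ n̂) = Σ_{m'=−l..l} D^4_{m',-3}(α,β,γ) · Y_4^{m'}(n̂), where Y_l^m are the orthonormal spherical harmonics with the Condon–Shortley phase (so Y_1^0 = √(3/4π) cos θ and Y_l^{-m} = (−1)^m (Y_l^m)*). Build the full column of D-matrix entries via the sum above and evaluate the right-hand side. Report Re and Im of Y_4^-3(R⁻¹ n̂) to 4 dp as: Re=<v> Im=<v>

Re=-0.2532 Im=-0.3026

Need the full column D^4_{m',-3} for m'=−4..4 at α=2.0574, β=1.7468, γ=3.1109.
cos(β/2)=0.642224, sin(β/2)=0.766517
d^4_{-4,-3}: single k=1 term ⇒ +0.097695;  D = +0.027331-0.093794i
d^4_{-3,-3}: k∈[0..1] ⇒ +0.028940 -0.288577 = -0.259637;  D = +0.254302-0.052361i
d^4_{-2,-3}: k∈[0..1] ⇒ -0.129239 +0.552311 = +0.423072;  D = +0.269193+0.326382i
d^4_{-1,-3}: k∈[0..1] ⇒ +0.327215 -0.776877 = -0.449662;  D = -0.172837+0.415119i
d^4_{0,-3}: k∈[0..1] ⇒ -0.582187 +0.829340 = +0.247153;  D = -0.246106+0.022725i
d^4_{1,-3}: k∈[0..1] ⇒ +0.776877 -0.664009 = +0.112868;  D = +0.061730+0.094492i
d^4_{2,-3}: k∈[0..1] ⇒ -0.786781 +0.373597 = -0.413184;  D = -0.200086+0.361506i
d^4_{3,-3}: k∈[0..1] ⇒ +0.585601 -0.119172 = +0.466429;  D = -0.466346-0.008818i
d^4_{4,-3}: single k=0 term ⇒ -0.282412;  D = -0.127320-0.252084i
Y_4^{m'}(θ=1.4666,φ=3.1585) and Σ D·Y over m':
  (+0.0273-0.0938i)·(+0.4320-0.0293i)  (+0.2543-0.0524i)·(-0.1279+0.0065i)  (+0.2692+0.3264i)·(-0.3057+0.0103i)  (-0.1728+0.4151i)·(+0.1431-0.0024i)  (-0.2461+0.0227i)·(+0.2835+0.0000i)  (+0.0617+0.0945i)·(-0.1431-0.0024i)  (-0.2001+0.3615i)·(-0.3057-0.0103i)  (-0.4663-0.0088i)·(+0.1279+0.0065i)  (-0.1273-0.2521i)·(+0.4320+0.0293i)
Y_4^-3(R⁻¹ n̂) = -0.253201-0.302587i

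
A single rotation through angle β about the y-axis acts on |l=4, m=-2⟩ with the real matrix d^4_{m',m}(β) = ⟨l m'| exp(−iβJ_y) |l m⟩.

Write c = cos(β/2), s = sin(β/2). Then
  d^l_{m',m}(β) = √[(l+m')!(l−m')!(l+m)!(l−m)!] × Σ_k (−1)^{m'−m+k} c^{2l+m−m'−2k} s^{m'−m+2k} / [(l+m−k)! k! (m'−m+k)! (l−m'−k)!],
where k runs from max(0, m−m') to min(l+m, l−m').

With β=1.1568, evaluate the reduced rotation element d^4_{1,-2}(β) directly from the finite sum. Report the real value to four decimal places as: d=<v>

d^4_{1,-2}(β=1.1568) via Wigner's sum:
Half-angle: c=0.837338, s=0.546685. N=√(120·6·2·720)=1018.233765
The bounds max(0,m−m')=0 and min(l+m,l−m')=2 give 3 terms
  k=0: (−1)^3·1018.2338/(72)·0.8373^5·0.5467^3 = -0.951111
  k=1: (−1)^4·1018.2338/(48)·0.8373^3·0.5467^5 = +0.608128
  k=2: (−1)^5·1018.2338/(240)·0.8373^1·0.5467^7 = -0.051844
d^4_{1,-2}(1.1568) = -0.951111 +0.608128 -0.051844 = -0.394827

d=-0.3948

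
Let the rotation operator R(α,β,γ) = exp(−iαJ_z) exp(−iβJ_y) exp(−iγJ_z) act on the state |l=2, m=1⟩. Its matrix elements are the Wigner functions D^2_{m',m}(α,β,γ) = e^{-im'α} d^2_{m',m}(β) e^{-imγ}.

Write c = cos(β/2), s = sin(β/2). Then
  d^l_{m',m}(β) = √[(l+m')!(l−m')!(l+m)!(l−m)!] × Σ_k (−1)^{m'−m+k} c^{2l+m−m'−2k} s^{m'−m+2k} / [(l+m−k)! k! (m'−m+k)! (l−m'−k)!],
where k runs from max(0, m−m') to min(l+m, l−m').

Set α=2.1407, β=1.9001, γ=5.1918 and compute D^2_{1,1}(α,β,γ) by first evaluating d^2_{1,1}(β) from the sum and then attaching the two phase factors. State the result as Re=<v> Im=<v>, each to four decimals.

Re=-0.2775 Im=0.4831

D^2_{1,1}(2.1407,1.9001,5.1918) = e^{-i·1·2.1407}·d^2_{1,1}(1.9001)·e^{-i·1·5.1918}. Compute d first:
c=cos(1.9001/2)=0.581642, s=sin(1.9001/2)=0.813445; N=√[6·1·6·1]=6.000000
Admissible k: 0..1 (factorial args all ≥0)
  k=0: (−1)^0·6.0000/(6)·0.5816^4·0.8134^0 = +0.114452
  k=1: (−1)^1·6.0000/(2)·0.5816^2·0.8134^2 = -0.671567
d^2_{1,1}(1.9001) = +0.114452 -0.671567 = -0.557115
Phases: e^{-i·(1)·2.1407}=-0.539551-0.841953i, e^{-i·(1)·5.1918}=+0.461257+0.887267i ⇒ D=-0.277535+0.483064i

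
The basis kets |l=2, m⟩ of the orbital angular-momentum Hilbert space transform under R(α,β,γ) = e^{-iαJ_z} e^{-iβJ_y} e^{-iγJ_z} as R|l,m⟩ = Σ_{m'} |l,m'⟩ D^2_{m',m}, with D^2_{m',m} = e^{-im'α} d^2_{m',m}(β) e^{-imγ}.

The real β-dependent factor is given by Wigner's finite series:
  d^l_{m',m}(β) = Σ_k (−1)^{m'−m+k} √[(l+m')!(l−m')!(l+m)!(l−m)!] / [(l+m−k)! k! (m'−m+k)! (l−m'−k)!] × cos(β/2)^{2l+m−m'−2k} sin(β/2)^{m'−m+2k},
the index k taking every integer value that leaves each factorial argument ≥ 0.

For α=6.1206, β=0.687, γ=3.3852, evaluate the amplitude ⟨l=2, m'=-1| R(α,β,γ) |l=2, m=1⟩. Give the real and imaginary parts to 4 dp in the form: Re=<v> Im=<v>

Re=-0.2653 Im=0.1141

D^2_{-1,1}(6.1206,0.687,3.3852) = e^{-i·-1·6.1206}·d^2_{-1,1}(0.687)·e^{-i·1·3.3852}. Compute d first:
With c≡cos(β/2)=0.941582 and s≡sin(β/2)=0.336785, N=[1·6·6·1]^{1/2}=6.000000
k∈{2,3} keeps every argument non-negative
  k=2: (−1)^0·6.0000/(2)·0.9416^2·0.3368^2 = +0.301677
  k=3: (−1)^1·6.0000/(6)·0.9416^0·0.3368^4 = -0.012865
d^2_{-1,1}(0.687) = +0.301677 -0.012865 = +0.288812
D = (+0.986812-0.161870i)·(+0.288812)·(-0.970474+0.241205i) = -0.265312+0.114114i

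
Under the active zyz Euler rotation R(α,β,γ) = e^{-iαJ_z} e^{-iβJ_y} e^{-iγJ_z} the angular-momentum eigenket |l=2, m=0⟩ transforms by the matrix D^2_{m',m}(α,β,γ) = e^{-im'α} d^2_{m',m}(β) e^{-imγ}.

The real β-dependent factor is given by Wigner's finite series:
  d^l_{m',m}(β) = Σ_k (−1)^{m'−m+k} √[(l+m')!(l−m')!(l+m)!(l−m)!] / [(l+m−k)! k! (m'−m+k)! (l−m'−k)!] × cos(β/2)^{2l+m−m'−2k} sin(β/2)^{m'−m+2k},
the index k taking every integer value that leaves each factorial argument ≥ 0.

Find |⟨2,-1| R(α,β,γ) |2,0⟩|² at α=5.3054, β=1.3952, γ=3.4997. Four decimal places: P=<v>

First d^2_{-1,0}(β=1.3952), then the phase factors e^{-i(-1)α} and e^{-i(0)γ}:
c=cos(1.3952/2)=0.766386, s=sin(1.3952/2)=0.642380; N=√[1·6·2·2]=4.898979
The bounds max(0,m−m')=1 and min(l+m,l−m')=2 give 2 terms
  k=1: (−1)^0·4.8990/(2)·0.7664^3·0.6424^1 = +0.708289
  k=2: (−1)^1·4.8990/(2)·0.7664^1·0.6424^3 = -0.497622
d^2_{-1,0}(1.3952) = +0.708289 -0.497622 = +0.210667
|D^2_{-1,0}|² = |d^2_{-1,0}(β)|² = (+0.210667)² = 0.044381 (the z-rotation phases have unit modulus)

P=0.0444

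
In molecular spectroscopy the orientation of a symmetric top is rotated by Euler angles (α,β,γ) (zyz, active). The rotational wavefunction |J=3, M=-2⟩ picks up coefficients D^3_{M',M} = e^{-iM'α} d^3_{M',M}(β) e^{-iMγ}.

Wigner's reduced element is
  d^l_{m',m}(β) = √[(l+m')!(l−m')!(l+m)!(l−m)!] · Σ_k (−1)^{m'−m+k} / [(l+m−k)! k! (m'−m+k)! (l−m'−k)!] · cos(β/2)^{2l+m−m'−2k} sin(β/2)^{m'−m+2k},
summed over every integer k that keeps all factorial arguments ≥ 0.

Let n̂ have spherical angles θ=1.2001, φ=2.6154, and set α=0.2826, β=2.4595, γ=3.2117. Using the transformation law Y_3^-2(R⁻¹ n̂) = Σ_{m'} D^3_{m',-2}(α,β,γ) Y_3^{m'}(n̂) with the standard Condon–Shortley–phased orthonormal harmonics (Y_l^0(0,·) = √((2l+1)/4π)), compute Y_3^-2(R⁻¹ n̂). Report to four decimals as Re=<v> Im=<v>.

Re=0.2291 Im=0.2916

Need the full column D^3_{m',-2} for m'=−3..3 at α=0.2826, β=2.4595, γ=3.2117.
cos(β/2)=0.334473, sin(β/2)=0.942405
d^3_{-3,-2}: single k=1 term ⇒ +0.009663;  D = +0.005318+0.008068i
d^3_{-2,-2}: k∈[0..1] ⇒ +0.001400 -0.055577 = -0.054176;  D = -0.041247-0.035125i
d^3_{-1,-2}: k∈[0..1] ⇒ -0.012475 +0.198074 = +0.185599;  D = +0.169255+0.076157i
d^3_{0,-2}: k∈[0..1] ⇒ +0.060881 -0.483320 = -0.422439;  D = -0.418293-0.059038i
d^3_{1,-2}: k∈[0..1] ⇒ -0.198074 +0.786231 = +0.588156;  D = +0.582205-0.083462i
d^3_{2,-2}: k∈[0..1] ⇒ +0.441208 -0.700529 = -0.259321;  D = -0.236253+0.106920i
d^3_{3,-2}: single k=0 term ⇒ -0.609012;  D = -0.462808+0.395858i
Y_3^{m'}(θ=1.2001,φ=2.6154) and Σ D·Y over m':
  (+0.0053+0.0081i)·(+0.0026-0.3378i)  (-0.0412-0.0351i)·(+0.1594+0.2794i)  (+0.1693+0.0762i)·(+0.0896+0.0520i)  (-0.4183-0.0590i)·(-0.3169+0.0000i)  (+0.5822-0.0835i)·(-0.0896+0.0520i)  (-0.2363+0.1069i)·(+0.1594-0.2794i)  (-0.4628+0.3959i)·(-0.0026-0.3378i)
Y_3^-2(R⁻¹ n̂) = +0.229087+0.291552i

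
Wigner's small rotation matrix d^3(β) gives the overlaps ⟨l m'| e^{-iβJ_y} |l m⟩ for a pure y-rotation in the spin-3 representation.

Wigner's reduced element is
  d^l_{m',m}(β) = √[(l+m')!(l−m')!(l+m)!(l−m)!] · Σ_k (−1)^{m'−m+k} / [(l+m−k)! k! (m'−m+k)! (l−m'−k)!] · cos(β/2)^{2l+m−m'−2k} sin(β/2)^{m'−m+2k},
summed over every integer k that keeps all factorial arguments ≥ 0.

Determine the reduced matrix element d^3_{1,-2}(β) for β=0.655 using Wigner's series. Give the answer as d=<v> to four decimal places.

d^3_{1,-2}(β=0.655) via Wigner's sum:
c=cos(0.655/2)=0.946849, s=sin(0.655/2)=0.321677; N=√[24·2·1·120]=75.894664
k: max(0,(-2)−(1))=0 … min(3+(-2),3−(1))=1
  k=0: (−1)^3·75.8947/(12)·0.9468^3·0.3217^3 = -0.178703
  k=1: (−1)^4·75.8947/(24)·0.9468^1·0.3217^5 = +0.010313
d^3_{1,-2}(0.655) = -0.178703 +0.010313 = -0.168390

d=-0.1684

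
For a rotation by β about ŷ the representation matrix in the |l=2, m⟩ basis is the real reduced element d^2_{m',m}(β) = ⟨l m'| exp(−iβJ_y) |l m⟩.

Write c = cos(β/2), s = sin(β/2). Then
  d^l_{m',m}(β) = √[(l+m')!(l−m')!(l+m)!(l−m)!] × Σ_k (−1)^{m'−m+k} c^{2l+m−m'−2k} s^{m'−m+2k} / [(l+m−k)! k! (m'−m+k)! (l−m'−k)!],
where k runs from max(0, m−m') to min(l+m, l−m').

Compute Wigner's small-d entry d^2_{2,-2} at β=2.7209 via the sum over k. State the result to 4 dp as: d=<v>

d^2_{2,-2}(β=2.7209) via Wigner's sum:
c=cos(2.7209/2)=0.208799, s=sin(2.7209/2)=0.977959; N=√[24·1·1·24]=24.000000
k∈{0} keeps every argument non-negative
  k=0: (−1)^4·24.0000/(24)·0.2088^0·0.9780^4 = +0.914707
d^2_{2,-2}(2.7209) = +0.914707

d=0.9147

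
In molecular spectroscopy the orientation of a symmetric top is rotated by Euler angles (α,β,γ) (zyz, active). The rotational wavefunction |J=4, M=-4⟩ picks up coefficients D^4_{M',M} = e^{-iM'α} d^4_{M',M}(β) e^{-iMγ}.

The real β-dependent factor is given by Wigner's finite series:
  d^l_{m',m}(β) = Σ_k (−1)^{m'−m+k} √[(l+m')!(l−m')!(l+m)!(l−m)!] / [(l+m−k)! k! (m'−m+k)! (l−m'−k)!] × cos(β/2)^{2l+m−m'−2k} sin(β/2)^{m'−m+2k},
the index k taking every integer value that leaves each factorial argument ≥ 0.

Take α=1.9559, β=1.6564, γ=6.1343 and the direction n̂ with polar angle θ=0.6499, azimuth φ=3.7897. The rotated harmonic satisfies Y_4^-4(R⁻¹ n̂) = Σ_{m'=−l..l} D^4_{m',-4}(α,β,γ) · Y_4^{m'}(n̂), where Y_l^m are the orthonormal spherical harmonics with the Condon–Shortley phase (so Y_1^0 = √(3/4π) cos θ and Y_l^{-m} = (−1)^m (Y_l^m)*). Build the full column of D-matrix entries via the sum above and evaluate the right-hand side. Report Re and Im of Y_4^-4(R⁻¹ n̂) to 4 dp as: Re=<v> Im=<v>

Re=-0.1575 Im=0.3665

Need the full column D^4_{m',-4} for m'=−4..4 at α=1.9559, β=1.6564, γ=6.1343.
cos(β/2)=0.676203, sin(β/2)=0.736715
d^4_{-4,-4}: single k=0 term ⇒ +0.043714;  D = +0.025609+0.035426i
d^4_{-3,-4}: single k=0 term ⇒ -0.134705;  D = -0.071527+0.114146i
d^4_{-2,-4}: single k=0 term ⇒ +0.274562;  D = -0.270385-0.047713i
d^4_{-1,-4}: single k=0 term ⇒ -0.423037;  D = -0.088367-0.413705i
d^4_{0,-4}: single k=0 term ⇒ +0.515295;  D = +0.426585-0.289058i
d^4_{1,-4}: single k=0 term ⇒ -0.502139;  D = +0.417205+0.279434i
d^4_{2,-4}: single k=0 term ⇒ +0.386840;  D = -0.078766+0.378736i
d^4_{3,-4}: single k=0 term ⇒ -0.225279;  D = -0.221637+0.040344i
d^4_{4,-4}: single k=0 term ⇒ +0.086776;  D = -0.046473-0.073282i
Y_4^{m'}(θ=0.6499,φ=3.7897) and Σ D·Y over m':
  (+0.0256+0.0354i)·(-0.0506-0.0310i)  (-0.0715+0.1141i)·(+0.0806+0.2056i)  (-0.2704-0.0477i)·(+0.1141-0.4052i)  (-0.0884-0.4137i)·(-0.2611+0.1977i)  (+0.4266-0.2891i)·(-0.2067+0.0000i)  (+0.4172+0.2794i)·(+0.2611+0.1977i)  (-0.0788+0.3787i)·(+0.1141+0.4052i)  (-0.2216+0.0403i)·(-0.0806+0.2056i)  (-0.0465-0.0733i)·(-0.0506+0.0310i)
Y_4^-4(R⁻¹ n̂) = -0.157521+0.366516i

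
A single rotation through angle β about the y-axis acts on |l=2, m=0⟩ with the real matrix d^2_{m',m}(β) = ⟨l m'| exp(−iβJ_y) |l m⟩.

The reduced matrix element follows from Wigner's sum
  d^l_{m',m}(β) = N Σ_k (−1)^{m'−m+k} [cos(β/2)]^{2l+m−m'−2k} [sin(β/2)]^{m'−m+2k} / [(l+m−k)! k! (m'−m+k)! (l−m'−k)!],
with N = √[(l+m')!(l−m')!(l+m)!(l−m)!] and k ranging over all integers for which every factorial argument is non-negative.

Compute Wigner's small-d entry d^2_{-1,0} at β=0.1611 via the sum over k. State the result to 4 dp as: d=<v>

d=0.1939

d^2_{-1,0}(β=0.1611) via Wigner's sum:
c=cos(0.1611/2)=0.996758, s=sin(0.1611/2)=0.080463; N=√[1·6·2·2]=4.898979
Admissible k: 1..2 (factorial args all ≥0)
  k=1: (−1)^0·4.8990/(2)·0.9968^3·0.0805^1 = +0.195182
  k=2: (−1)^1·4.8990/(2)·0.9968^1·0.0805^3 = -0.001272
d^2_{-1,0}(0.1611) = +0.195182 -0.001272 = +0.193910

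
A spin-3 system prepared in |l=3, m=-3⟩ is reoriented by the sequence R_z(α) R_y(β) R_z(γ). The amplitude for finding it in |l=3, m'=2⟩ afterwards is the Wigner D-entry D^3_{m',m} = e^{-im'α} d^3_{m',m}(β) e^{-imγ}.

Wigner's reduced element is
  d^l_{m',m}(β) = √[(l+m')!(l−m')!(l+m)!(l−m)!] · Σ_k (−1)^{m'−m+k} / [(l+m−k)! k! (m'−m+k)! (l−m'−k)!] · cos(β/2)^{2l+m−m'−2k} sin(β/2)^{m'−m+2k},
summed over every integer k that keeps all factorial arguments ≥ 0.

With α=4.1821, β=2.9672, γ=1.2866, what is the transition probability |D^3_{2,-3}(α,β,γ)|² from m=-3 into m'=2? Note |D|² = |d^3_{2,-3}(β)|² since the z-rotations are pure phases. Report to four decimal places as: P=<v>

First d^3_{2,-3}(β=2.9672), then the phase factors e^{-i(2)α} and e^{-i(-3)γ}:
Half-angle: c=0.087086, s=0.996201. N=√(120·1·1·720)=293.938769
k: max(0,(-3)−(2))=0 … min(3+(-3),3−(2))=0
  k=0: (−1)^5·293.9388/(120)·0.0871^1·0.9962^5 = -0.209294
d^3_{2,-3}(2.9672) = -0.209294
|D^3_{2,-3}|² = |d^3_{2,-3}(β)|² = (-0.209294)² = 0.043804 (the z-rotation phases have unit modulus)

P=0.0438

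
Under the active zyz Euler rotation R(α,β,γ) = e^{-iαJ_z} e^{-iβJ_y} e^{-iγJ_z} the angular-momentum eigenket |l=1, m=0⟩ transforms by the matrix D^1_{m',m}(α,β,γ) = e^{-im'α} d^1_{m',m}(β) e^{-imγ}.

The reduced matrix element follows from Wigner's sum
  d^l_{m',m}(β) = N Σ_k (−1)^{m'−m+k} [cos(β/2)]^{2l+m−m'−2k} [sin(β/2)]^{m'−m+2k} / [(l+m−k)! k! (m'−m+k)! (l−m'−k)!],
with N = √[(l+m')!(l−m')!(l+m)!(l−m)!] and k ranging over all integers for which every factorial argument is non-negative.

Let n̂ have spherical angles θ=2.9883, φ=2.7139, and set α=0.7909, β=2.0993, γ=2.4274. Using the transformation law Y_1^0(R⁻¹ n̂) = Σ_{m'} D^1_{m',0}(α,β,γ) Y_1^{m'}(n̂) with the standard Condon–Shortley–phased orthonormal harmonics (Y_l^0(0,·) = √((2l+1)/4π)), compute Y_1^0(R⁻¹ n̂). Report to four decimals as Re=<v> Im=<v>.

Need the full column D^1_{m',0} for m'=−1..1 at α=0.7909, β=2.0993, γ=2.4274.
cos(β/2)=0.497875, sin(β/2)=0.867249
d^1_{-1,0}: single k=1 term ⇒ +0.610631;  D = +0.429399+0.434150i
d^1_{0,0}: k∈[0..1] ⇒ +0.247879 -0.752121 = -0.504242;  D = -0.504242+0.000000i
d^1_{1,0}: single k=0 term ⇒ -0.610631;  D = -0.429399+0.434150i
Y_1^{m'}(θ=2.9883,φ=2.7139) and Σ D·Y over m':
  (+0.4294+0.4342i)·(-0.0480-0.0219i)  (-0.5042+0.0000i)·(-0.4829+0.0000i)  (-0.4294+0.4342i)·(+0.0480-0.0219i)
Y_1^0(R⁻¹ n̂) = +0.221259+0.000000i

Re=0.2213 Im=0.0000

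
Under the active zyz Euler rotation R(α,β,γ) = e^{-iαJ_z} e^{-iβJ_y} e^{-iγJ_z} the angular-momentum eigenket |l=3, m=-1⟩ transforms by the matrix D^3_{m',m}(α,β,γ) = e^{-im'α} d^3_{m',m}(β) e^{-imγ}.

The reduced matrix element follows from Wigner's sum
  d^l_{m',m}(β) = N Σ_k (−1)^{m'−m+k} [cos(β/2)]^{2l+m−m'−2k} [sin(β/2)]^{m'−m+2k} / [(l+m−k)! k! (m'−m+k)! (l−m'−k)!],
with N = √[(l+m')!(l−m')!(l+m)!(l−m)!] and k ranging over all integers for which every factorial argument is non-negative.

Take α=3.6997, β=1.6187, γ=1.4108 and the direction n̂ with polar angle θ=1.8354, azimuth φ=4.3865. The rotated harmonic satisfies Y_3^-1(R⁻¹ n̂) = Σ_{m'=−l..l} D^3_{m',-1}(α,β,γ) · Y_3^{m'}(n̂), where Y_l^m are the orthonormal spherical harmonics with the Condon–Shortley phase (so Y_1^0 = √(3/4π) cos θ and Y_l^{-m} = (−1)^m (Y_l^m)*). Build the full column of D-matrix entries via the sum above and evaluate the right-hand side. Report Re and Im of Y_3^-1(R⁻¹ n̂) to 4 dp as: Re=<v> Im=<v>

Need the full column D^3_{m',-1} for m'=−3..3 at α=3.6997, β=1.6187, γ=1.4108.
cos(β/2)=0.689969, sin(β/2)=0.723839
d^3_{-3,-1}: single k=2 term ⇒ +0.459884;  D = +0.459151-0.025956i
d^3_{-2,-1}: k∈[1..2] ⇒ +0.357923 -0.787852 = -0.429928;  D = +0.351259-0.247903i
d^3_{-1,-1}: k∈[0..2] ⇒ +0.107889 -0.949931 +0.784112 = -0.057930;  D = -0.022458+0.053400i
d^3_{0,-1}: k∈[0..2] ⇒ -0.392085 +1.294573 -0.474930 = +0.427557;  D = +0.068116+0.422096i
d^3_{1,-1}: k∈[0..2] ⇒ +0.712449 -1.045483 +0.143831 = -0.189203;  D = +0.124488+0.142480i
d^3_{2,-1}: k∈[0..1] ⇒ -0.787852 +0.433550 = -0.354302;  D = -0.339040-0.102869i
d^3_{3,-1}: single k=0 term ⇒ +0.506142;  D = -0.488669+0.131841i
Y_3^{m'}(θ=1.8354,φ=4.3865) and Σ D·Y over m':
  (+0.4592-0.0260i)·(+0.3111-0.2097i)  (+0.3513-0.2479i)·(+0.1980+0.1510i)  (-0.0225+0.0534i)·(+0.0657-0.1945i)  (+0.0681+0.4221i)·(+0.2594+0.0000i)  (+0.1245+0.1425i)·(-0.0657-0.1945i)  (-0.3390-0.1029i)·(+0.1980-0.1510i)  (-0.4887+0.1318i)·(-0.3111-0.2097i)
Y_3^-1(R⁻¹ n̂) = +0.387481+0.075732i

Re=0.3875 Im=0.0757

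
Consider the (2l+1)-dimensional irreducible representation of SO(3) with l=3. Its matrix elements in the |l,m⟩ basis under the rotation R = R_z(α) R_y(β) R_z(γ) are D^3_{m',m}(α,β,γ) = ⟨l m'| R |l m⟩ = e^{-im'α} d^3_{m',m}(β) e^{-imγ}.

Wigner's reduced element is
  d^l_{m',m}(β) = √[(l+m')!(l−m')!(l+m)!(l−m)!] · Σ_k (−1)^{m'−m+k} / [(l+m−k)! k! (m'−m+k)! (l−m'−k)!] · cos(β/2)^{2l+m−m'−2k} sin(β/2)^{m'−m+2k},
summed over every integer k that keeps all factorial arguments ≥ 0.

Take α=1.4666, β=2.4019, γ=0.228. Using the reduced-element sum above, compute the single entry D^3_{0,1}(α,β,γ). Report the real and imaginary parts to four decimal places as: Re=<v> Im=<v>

D^3_{0,1}(1.4666,2.4019,0.228) = e^{-i·0·1.4666}·d^3_{0,1}(2.4019)·e^{-i·1·0.228}. Compute d first:
c=cos(2.4019/2)=0.361472, s=sin(2.4019/2)=0.932383; N=√[6·6·24·2]=41.569219
Admissible k: 1..3 (factorial args all ≥0)
  k=1: (−1)^0·41.5692/(12)·0.3615^5·0.9324^1 = +0.019932
  k=2: (−1)^1·41.5692/(4)·0.3615^3·0.9324^3 = -0.397850
  k=3: (−1)^2·41.5692/(12)·0.3615^1·0.9324^5 = +0.882342
d^3_{0,1}(2.4019) = +0.019932 -0.397850 +0.882342 = +0.504424
Attach z-rotation phases: D = e^{-i(0)(1.4666)}·(+0.504424)·e^{-i(1)(0.228)} = +0.491370-0.114015i

Re=0.4914 Im=-0.1140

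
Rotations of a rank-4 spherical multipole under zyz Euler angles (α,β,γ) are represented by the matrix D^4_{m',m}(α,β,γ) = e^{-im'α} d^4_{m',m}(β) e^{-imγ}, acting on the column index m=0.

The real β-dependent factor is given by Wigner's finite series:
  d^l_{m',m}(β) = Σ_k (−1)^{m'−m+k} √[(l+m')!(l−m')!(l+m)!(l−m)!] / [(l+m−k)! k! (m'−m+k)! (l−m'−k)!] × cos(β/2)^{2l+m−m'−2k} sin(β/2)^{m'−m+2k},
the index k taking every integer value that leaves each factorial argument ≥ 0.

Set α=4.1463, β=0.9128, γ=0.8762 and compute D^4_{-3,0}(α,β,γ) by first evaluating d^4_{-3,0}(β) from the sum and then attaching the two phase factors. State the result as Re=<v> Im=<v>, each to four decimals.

Re=0.4444 Im=-0.0570

First d^4_{-3,0}(β=0.9128), then the phase factors e^{-i(-3)α} and e^{-i(0)γ}:
c=cos(0.9128/2)=0.897645, s=sin(0.9128/2)=0.440719; N=√[1·5040·24·24]=1703.830978
k: max(0,(0)−(-3))=3 … min(4+(0),4−(-3))=4
  k=3: (−1)^0·1703.8310/(144)·0.8976^5·0.4407^3 = +0.590301
  k=4: (−1)^1·1703.8310/(144)·0.8976^3·0.4407^5 = -0.142295
d^4_{-3,0}(0.9128) = +0.590301 -0.142295 = +0.448006
Attach z-rotation phases: D = e^{-i(-3)(4.1463)}·(+0.448006)·e^{-i(0)(0.8762)} = +0.444371-0.056953i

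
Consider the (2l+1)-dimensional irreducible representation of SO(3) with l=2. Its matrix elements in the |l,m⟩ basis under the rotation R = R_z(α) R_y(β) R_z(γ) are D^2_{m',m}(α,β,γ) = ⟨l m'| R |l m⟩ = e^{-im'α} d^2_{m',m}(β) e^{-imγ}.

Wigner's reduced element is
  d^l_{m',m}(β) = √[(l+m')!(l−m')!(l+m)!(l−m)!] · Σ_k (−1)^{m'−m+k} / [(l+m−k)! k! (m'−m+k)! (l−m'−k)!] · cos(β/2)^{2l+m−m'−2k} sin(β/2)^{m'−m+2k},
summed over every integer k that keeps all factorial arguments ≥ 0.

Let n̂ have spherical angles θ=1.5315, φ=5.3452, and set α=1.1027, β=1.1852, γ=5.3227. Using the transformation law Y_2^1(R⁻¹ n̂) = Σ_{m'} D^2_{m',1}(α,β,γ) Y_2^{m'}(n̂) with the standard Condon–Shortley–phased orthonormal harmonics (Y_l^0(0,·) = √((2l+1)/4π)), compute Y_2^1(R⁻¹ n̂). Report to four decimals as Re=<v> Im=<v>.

Re=0.1911 Im=-0.2124

Need the full column D^2_{m',1} for m'=−2..2 at α=1.1027, β=1.1852, γ=5.3227.
cos(β/2)=0.829491, sin(β/2)=0.558520
d^2_{-2,1}: single k=3 term ⇒ +0.289039;  D = -0.288954-0.007021i
d^2_{-1,1}: k∈[2..3] ⇒ +0.643905 -0.097309 = +0.546596;  D = -0.258394+0.481664i
d^2_{0,1}: k∈[1..2] ⇒ +0.780818 -0.354000 = +0.426818;  D = +0.244619+0.349765i
d^2_{1,1}: k∈[0..1] ⇒ +0.473421 -0.643905 = -0.170484;  D = -0.168763+0.024164i
d^2_{2,1}: single k=0 term ⇒ -0.637535;  D = -0.204103+0.603981i
Y_2^{m'}(θ=1.5315,φ=5.3452) and Σ D·Y over m':
  (-0.2890-0.0070i)·(-0.1159+0.3679i)  (-0.2584+0.4817i)·(+0.0179+0.0245i)  (+0.2446+0.3498i)·(-0.3139+0.0000i)  (-0.1688+0.0242i)·(-0.0179+0.0245i)  (-0.2041+0.6040i)·(-0.1159-0.3679i)
Y_2^1(R⁻¹ n̂) = +0.191126-0.212432i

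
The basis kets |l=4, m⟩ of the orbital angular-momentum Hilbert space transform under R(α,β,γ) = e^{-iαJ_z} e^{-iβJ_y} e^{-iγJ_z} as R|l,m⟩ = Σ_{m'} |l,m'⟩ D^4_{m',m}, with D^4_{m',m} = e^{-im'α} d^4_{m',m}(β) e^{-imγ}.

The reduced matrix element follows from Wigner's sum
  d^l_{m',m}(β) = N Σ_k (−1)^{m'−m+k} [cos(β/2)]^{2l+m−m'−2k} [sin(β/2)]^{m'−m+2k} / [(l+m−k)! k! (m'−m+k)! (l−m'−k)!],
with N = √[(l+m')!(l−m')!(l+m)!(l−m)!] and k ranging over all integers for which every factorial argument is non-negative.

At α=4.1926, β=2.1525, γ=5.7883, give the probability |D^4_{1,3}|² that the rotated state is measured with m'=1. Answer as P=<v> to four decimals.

First d^4_{1,3}(β=2.1525), then the phase factors e^{-i(1)α} and e^{-i(3)γ}:
c=cos(2.1525/2)=0.474632, s=sin(2.1525/2)=0.880184; N=√[120·6·5040·1]=1904.940944
k: max(0,(3)−(1))=2 … min(4+(3),4−(1))=3
  k=2: (−1)^0·1904.9409/(240)·0.4746^6·0.8802^2 = +0.070301
  k=3: (−1)^1·1904.9409/(144)·0.4746^4·0.8802^4 = -0.402942
d^4_{1,3}(2.1525) = +0.070301 -0.402942 = -0.332641
|D^4_{1,3}|² = |d^4_{1,3}(β)|² = (-0.332641)² = 0.110650 (the z-rotation phases have unit modulus)

P=0.1107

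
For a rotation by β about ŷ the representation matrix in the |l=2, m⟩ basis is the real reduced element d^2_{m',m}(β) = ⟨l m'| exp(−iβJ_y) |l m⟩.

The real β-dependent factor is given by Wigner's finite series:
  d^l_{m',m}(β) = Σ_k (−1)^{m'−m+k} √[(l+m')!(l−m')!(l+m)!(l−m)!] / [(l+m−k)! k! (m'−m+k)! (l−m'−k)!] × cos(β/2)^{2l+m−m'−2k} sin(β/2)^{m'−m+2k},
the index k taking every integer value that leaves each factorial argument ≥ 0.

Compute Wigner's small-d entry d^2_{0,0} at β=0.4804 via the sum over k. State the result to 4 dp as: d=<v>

d^2_{0,0}(β=0.4804) via Wigner's sum:
Half-angle: c=0.971290, s=0.237897. N=√(2·2·2·2)=4.000000
k: max(0,(0)−(0))=0 … min(2+(0),2−(0))=2
  k=0: (−1)^0·4.0000/(4)·0.9713^4·0.2379^0 = +0.890013
  k=1: (−1)^1·4.0000/(1)·0.9713^2·0.2379^2 = -0.213568
  k=2: (−1)^2·4.0000/(4)·0.9713^0·0.2379^4 = +0.003203
d^2_{0,0}(0.4804) = +0.890013 -0.213568 +0.003203 = +0.679648

d=0.6796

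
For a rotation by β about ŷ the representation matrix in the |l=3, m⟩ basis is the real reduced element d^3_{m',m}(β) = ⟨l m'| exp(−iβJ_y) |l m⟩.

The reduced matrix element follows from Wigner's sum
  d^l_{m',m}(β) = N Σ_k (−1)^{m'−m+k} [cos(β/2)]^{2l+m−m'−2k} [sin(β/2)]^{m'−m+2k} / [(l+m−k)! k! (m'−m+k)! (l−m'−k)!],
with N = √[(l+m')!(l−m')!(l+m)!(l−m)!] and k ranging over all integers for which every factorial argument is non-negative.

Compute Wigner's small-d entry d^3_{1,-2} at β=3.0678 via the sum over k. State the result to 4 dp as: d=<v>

d=0.1159

d^3_{1,-2}(β=3.0678) via Wigner's sum:
With c≡cos(β/2)=0.036888 and s≡sin(β/2)=0.999319, N=[24·2·1·120]^{1/2}=75.894664
k∈{0,1} keeps every argument non-negative
  k=0: (−1)^3·75.8947/(12)·0.0369^3·0.9993^3 = -0.000317
  k=1: (−1)^4·75.8947/(24)·0.0369^1·0.9993^5 = +0.116254
d^3_{1,-2}(3.0678) = -0.000317 +0.116254 = +0.115937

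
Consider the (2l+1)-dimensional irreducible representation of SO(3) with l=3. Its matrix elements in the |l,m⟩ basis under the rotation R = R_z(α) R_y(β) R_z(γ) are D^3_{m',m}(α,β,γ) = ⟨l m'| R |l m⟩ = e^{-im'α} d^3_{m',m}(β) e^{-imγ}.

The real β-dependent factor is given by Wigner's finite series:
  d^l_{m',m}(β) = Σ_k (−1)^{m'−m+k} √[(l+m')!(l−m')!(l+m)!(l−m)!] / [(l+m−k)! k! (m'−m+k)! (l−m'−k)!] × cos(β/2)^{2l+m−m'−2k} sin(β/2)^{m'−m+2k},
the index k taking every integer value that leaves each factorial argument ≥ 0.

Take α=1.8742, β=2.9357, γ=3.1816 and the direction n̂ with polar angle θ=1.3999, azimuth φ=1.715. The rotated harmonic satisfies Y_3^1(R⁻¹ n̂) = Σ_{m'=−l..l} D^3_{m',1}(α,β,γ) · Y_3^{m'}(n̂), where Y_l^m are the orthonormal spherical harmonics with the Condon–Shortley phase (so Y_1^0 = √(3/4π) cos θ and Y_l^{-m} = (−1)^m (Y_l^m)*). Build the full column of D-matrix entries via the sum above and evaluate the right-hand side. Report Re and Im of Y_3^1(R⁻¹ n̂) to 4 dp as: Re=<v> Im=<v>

Need the full column D^3_{m',1} for m'=−3..3 at α=1.8742, β=2.9357, γ=3.1816.
cos(β/2)=0.102765, sin(β/2)=0.994706
d^3_{-3,1}: single k=4 term ⇒ +0.040042;  D = -0.030610+0.025814i
d^3_{-2,1}: k∈[3..4] ⇒ +0.006755 -0.316458 = -0.309703;  D = -0.261273-0.166290i
d^3_{-1,1}: k∈[2..4] ⇒ +0.000662 -0.082709 +0.968652 = +0.886604;  D = +0.230837-0.856026i
d^3_{0,1}: k∈[1..3] ⇒ +0.000039 -0.011100 +0.346663 = +0.335602;  D = -0.335334+0.013423i
d^3_{1,1}: k∈[0..2] ⇒ +0.000001 -0.000883 +0.062032 = +0.061151;  D = +0.020589+0.057580i
d^3_{2,1}: k∈[0..1] ⇒ -0.000036 +0.006755 = +0.006719;  D = +0.005362-0.004049i
d^3_{3,1}: single k=0 term ⇒ +0.000427;  D = -0.000348-0.000249i
Y_3^{m'}(θ=1.3999,φ=1.715) and Σ D·Y over m':
  (-0.0306+0.0258i)·(+0.1674+0.3625i)  (-0.2613-0.1663i)·(-0.1618+0.0480i)  (+0.2308-0.8560i)·(+0.0391+0.2696i)  (-0.3353+0.0134i)·(-0.1812+0.0000i)  (+0.0206+0.0576i)·(-0.0391+0.2696i)  (+0.0054-0.0040i)·(-0.1618-0.0480i)  (-0.0003-0.0002i)·(-0.1674+0.3625i)
Y_3^1(R⁻¹ n̂) = +0.319116+0.037488i

Re=0.3191 Im=0.0375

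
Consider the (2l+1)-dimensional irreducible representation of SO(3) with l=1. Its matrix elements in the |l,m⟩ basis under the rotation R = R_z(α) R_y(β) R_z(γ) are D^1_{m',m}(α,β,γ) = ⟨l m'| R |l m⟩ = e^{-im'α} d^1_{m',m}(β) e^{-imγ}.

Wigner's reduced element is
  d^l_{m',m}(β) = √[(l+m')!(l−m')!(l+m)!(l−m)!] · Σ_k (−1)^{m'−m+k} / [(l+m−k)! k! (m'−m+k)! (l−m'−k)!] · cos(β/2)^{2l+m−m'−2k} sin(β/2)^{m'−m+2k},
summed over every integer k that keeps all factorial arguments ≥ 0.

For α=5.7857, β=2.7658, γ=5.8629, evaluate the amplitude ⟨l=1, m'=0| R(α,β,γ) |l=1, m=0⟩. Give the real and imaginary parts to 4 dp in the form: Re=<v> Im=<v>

First d^1_{0,0}(β=2.7658), then the phase factors e^{-i(0)α} and e^{-i(0)γ}:
With c≡cos(β/2)=0.186793 and s≡sin(β/2)=0.982399, N=[1·1·1·1]^{1/2}=1.000000
k∈{0,1} keeps every argument non-negative
  k=0: (−1)^0·1.0000/(1)·0.1868^2·0.9824^0 = +0.034891
  k=1: (−1)^1·1.0000/(1)·0.1868^0·0.9824^2 = -0.965109
d^1_{0,0}(2.7658) = +0.034891 -0.965109 = -0.930217
D = (+1.000000+0.000000i)·(-0.930217)·(+1.000000+0.000000i) = -0.930217+0.000000i

Re=-0.9302 Im=0.0000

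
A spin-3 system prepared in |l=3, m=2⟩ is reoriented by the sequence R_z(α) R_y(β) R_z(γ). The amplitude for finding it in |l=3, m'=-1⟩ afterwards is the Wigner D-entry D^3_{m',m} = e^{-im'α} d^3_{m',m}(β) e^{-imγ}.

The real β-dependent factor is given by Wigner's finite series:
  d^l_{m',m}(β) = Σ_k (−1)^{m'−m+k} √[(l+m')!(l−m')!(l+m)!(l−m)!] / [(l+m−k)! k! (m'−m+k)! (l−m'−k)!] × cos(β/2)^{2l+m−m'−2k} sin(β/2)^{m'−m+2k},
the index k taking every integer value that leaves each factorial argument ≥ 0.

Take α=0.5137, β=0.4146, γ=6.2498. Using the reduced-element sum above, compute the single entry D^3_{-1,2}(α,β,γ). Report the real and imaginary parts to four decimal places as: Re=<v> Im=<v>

D^3_{-1,2}(0.5137,0.4146,6.2498) = e^{-i·-1·0.5137}·d^3_{-1,2}(0.4146)·e^{-i·2·6.2498}. Compute d first:
Half-angle: c=0.978590, s=0.205818. N=√(2·24·120·1)=75.894664
k∈{3,4} keeps every argument non-negative
  k=3: (−1)^0·75.8947/(12)·0.9786^3·0.2058^3 = +0.051676
  k=4: (−1)^1·75.8947/(24)·0.9786^1·0.2058^5 = -0.001143
d^3_{-1,2}(0.4146) = +0.051676 -0.001143 = +0.050533
Attach z-rotation phases: D = e^{-i(-1)(0.5137)}·(+0.050533)·e^{-i(2)(6.2498)} = +0.042256+0.027713i

Re=0.0423 Im=0.0277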